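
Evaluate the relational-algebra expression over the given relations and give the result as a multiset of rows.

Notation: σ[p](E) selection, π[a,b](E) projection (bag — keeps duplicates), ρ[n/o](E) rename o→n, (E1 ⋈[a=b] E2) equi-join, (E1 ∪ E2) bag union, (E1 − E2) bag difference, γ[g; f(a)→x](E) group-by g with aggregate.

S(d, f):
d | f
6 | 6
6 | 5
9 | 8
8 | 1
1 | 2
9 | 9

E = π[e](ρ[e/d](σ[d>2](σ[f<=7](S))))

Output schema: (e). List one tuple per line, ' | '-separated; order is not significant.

Row counts bottom-up:
  S → 6
  σ[f<=7](S) → 4
  σ[d>2](σ[f<=7](S)) → 3
  ρ[e/d](σ[d>2](σ[f<=7](S))) → 3
  π[e](ρ[e/d](σ[d>2](σ[f<=7](S)))) → 3

== RESULT ==
e
6
6
8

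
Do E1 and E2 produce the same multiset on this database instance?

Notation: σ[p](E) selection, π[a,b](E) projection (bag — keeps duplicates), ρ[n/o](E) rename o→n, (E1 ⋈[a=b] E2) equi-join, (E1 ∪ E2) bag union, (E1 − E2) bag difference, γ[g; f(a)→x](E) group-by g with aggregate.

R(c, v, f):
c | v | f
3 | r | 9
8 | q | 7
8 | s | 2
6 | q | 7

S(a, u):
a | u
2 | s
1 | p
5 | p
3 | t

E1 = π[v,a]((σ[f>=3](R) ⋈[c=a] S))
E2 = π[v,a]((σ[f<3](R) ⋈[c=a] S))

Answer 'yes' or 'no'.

E1 per-node cardinality:
  R → 4
  σ[f>=3](R) → 3
  S → 4
  (σ[f>=3](R) ⋈[c=a] S) → 1
  π[v,a]((σ[f>=3](R) ⋈[c=a] S)) → 1
E2 per-node cardinality:
  R → 4
  σ[f<3](R) → 1
  S → 4
  (σ[f<3](R) ⋈[c=a] S) → 0
  π[v,a]((σ[f<3](R) ⋈[c=a] S)) → 0

E1 result:
v | a
r | 3
E2 result:
v | a
(0 rows)
Witness: ('r', 3) appears 1× in E1 but 0× in E2.

no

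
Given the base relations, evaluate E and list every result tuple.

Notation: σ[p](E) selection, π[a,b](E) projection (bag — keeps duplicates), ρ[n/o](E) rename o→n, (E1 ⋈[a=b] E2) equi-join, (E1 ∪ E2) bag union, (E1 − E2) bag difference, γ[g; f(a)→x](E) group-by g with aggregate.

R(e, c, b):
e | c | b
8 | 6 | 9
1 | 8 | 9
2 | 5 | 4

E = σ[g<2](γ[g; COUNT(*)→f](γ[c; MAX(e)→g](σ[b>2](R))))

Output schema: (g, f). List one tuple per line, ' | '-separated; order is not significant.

Subexpression sizes:
  R → 3
  σ[b>2](R) → 3
  γ[c; MAX(e)→g](σ[b>2](R)) → 3
  γ[g; COUNT(*)→f](γ[c; MAX(e)→g](σ[b>2](R))) → 3
  σ[g<2](γ[g; COUNT(*)→f](γ[c; MAX(e)→g](σ[b>2](R)))) → 1

== RESULT ==
g | f
1 | 1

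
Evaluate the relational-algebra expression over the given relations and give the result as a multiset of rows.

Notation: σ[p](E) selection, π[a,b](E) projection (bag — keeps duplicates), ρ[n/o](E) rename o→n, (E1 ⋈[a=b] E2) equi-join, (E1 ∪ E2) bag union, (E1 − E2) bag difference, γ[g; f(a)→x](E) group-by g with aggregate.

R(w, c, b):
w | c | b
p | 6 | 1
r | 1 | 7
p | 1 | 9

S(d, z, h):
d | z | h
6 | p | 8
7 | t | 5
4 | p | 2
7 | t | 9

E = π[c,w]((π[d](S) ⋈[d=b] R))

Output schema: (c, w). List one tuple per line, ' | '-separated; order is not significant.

Stepwise |·|:
  S → 4
  π[d](S) → 4
  R → 3
  (π[d](S) ⋈[d=b] R) → 2
  π[c,w]((π[d](S) ⋈[d=b] R)) → 2

== RESULT ==
c | w
1 | r
1 | r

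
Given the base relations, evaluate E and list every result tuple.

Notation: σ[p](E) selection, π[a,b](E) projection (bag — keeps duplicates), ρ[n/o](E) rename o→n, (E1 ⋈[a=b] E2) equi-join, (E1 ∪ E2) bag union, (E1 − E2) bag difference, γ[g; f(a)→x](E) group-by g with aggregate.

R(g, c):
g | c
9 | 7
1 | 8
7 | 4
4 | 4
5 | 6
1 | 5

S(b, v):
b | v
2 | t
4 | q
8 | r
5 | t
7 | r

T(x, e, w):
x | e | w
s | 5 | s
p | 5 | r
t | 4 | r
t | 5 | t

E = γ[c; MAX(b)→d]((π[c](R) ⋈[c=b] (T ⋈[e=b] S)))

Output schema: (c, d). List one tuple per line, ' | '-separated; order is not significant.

Row counts bottom-up:
  R → 6
  π[c](R) → 6
  T → 4
  S → 5
  (T ⋈[e=b] S) → 4
  (π[c](R) ⋈[c=b] (T ⋈[e=b] S)) → 5
  γ[c; MAX(b)→d]((π[c](R) ⋈[c=b] (T ⋈[e=b] S))) → 2

== RESULT ==
c | d
4 | 4
5 | 5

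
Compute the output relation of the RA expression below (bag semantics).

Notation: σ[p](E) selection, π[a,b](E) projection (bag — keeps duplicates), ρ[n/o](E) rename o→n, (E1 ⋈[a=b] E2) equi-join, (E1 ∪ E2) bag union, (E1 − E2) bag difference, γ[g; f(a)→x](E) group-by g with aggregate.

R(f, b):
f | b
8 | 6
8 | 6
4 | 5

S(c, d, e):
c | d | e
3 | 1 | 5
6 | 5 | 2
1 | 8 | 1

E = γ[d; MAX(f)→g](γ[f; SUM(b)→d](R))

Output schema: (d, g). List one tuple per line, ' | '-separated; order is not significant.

Row counts bottom-up:
  R → 3
  γ[f; SUM(b)→d](R) → 2
  γ[d; MAX(f)→g](γ[f; SUM(b)→d](R)) → 2

== RESULT ==
d | g
5 | 4
12 | 8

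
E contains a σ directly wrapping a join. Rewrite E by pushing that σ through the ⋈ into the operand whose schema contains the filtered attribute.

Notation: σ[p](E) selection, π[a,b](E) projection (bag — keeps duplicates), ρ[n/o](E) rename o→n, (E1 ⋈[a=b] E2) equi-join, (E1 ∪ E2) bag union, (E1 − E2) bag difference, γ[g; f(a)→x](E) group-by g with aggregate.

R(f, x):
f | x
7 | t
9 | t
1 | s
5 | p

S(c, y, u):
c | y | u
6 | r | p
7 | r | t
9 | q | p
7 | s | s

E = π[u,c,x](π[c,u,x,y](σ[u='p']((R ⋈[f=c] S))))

σ filters on u, owned by the right side.
E' = π[u,c,x](π[c,u,x,y]((R ⋈[f=c] σ[u='p'](S))))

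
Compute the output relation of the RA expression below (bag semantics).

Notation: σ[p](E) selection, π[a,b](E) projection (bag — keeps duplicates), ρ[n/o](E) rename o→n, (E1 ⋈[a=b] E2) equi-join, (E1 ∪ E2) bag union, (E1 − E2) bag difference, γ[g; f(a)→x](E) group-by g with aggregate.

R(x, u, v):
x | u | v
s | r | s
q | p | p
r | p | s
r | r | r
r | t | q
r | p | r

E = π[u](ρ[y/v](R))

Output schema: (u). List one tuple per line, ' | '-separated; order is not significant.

Row counts bottom-up:
  R → 6
  ρ[y/v](R) → 6
  π[u](ρ[y/v](R)) → 6

== RESULT ==
u
p
p
p
r
r
t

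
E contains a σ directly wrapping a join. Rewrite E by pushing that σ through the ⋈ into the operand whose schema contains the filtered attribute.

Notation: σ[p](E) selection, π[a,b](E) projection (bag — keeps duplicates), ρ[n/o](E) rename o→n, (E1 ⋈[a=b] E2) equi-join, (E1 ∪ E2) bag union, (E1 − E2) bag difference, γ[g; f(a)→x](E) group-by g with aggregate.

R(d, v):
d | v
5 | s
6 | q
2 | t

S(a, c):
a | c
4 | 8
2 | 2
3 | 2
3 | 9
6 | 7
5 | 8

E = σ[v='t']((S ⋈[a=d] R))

σ filters on v, owned by the right side.
E' = (S ⋈[a=d] σ[v='t'](R))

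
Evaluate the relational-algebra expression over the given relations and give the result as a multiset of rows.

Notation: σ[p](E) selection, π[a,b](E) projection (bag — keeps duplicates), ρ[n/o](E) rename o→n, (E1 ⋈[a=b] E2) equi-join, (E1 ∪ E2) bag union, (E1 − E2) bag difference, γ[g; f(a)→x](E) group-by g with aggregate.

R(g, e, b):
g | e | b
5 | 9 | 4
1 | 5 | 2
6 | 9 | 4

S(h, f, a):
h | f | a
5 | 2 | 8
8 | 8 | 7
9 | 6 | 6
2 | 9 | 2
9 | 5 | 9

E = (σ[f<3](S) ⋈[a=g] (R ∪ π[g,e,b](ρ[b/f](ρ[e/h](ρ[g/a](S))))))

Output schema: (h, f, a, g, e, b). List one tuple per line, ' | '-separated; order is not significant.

Row counts bottom-up:
  S → 5
  σ[f<3](S) → 1
  R → 3
  S → 5
  ρ[g/a](S) → 5
  ρ[e/h](ρ[g/a](S)) → 5
  ρ[b/f](ρ[e/h](ρ[g/a](S))) → 5
  π[g,e,b](ρ[b/f](ρ[e/h](ρ[g/a](S)))) → 5
  (R ∪ π[g,e,b](ρ[b/f](ρ[e/h](ρ[g/a](S))))) → 8
  (σ[f<3](S) ⋈[a=g] (R ∪ π[g,e,b](ρ[b/f](ρ[e/h](ρ[g/a](S)))))) → 1

== RESULT ==
h | f | a | g | e | b
5 | 2 | 8 | 8 | 5 | 2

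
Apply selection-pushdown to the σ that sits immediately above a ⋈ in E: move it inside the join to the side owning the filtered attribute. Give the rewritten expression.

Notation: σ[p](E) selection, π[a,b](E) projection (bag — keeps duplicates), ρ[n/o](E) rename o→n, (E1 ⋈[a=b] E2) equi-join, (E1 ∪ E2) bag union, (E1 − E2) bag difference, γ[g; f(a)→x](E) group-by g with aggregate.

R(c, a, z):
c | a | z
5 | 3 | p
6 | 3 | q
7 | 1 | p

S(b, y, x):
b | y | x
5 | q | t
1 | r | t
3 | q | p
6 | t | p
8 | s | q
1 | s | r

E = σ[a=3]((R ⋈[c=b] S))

σ filters on a, owned by the left side.
E' = (σ[a=3](R) ⋈[c=b] S)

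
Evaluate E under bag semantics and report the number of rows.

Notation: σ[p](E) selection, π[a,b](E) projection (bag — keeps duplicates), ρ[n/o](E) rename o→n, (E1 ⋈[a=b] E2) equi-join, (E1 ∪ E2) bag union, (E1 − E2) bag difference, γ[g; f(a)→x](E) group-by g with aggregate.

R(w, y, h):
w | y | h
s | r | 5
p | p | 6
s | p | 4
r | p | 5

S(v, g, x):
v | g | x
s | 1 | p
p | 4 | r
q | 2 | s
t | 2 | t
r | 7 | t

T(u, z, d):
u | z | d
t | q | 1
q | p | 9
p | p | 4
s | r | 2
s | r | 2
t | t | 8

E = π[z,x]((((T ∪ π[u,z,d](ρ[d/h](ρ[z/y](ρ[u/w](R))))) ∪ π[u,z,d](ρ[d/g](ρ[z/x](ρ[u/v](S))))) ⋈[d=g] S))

Row counts bottom-up:
  T → 6
  R → 4
  ρ[u/w](R) → 4
  ρ[z/y](ρ[u/w](R)) → 4
  ρ[d/h](ρ[z/y](ρ[u/w](R))) → 4
  π[u,z,d](ρ[d/h](ρ[z/y](ρ[u/w](R)))) → 4
  (T ∪ π[u,z,d](ρ[d/h](ρ[z/y](ρ[u/w](R))))) → 10
  S → 5
  ρ[u/v](S) → 5
  ρ[z/x](ρ[u/v](S)) → 5
  ρ[d/g](ρ[z/x](ρ[u/v](S))) → 5
  π[u,z,d](ρ[d/g](ρ[z/x](ρ[u/v](S)))) → 5
  ((T ∪ π[u,z,d](ρ[d/h](ρ[z/y](ρ[u/w](R))))) ∪ π[u,z,d](ρ[d/g](ρ[z/x](ρ[u/v](S))))) → 15
  S → 5
  (((T ∪ π[u,z,d](ρ[d/h](ρ[z/y](ρ[u/w](R))))) ∪ π[u,z,d](ρ[d/g](ρ[z/x](ρ[u/v](S))))) ⋈[d=g] S) → 14
  π[z,x]((((T ∪ π[u,z,d](ρ[d/h](ρ[z/y](ρ[u/w](R))))) ∪ π[u,z,d](ρ[d/g](ρ[z/x](ρ[u/v](S))))) ⋈[d=g] S)) → 14

|E| = 14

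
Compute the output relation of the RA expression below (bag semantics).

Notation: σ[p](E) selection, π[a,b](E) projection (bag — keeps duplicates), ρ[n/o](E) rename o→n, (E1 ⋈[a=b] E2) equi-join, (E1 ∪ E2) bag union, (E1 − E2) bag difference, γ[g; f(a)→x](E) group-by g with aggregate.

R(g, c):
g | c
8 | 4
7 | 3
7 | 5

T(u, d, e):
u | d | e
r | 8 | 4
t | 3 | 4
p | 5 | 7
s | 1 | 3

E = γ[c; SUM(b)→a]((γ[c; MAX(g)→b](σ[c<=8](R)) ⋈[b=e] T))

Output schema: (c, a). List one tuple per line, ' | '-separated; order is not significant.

Subexpression sizes:
  R → 3
  σ[c<=8](R) → 3
  γ[c; MAX(g)→b](σ[c<=8](R)) → 3
  T → 4
  (γ[c; MAX(g)→b](σ[c<=8](R)) ⋈[b=e] T) → 2
  γ[c; SUM(b)→a]((γ[c; MAX(g)→b](σ[c<=8](R)) ⋈[b=e] T)) → 2

== RESULT ==
c | a
3 | 7
5 | 7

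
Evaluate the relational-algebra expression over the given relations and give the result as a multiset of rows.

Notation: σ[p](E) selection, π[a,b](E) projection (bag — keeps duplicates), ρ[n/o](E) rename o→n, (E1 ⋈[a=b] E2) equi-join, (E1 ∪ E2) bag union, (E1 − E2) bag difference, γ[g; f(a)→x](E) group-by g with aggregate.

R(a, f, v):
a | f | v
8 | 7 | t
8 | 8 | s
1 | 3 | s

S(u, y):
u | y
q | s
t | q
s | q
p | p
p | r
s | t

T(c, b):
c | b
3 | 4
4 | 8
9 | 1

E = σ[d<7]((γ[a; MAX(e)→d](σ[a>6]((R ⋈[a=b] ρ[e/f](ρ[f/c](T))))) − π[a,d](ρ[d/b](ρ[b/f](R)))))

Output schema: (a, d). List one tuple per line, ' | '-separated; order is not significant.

Subexpression sizes:
  R → 3
  T → 3
  ρ[f/c](T) → 3
  ρ[e/f](ρ[f/c](T)) → 3
  (R ⋈[a=b] ρ[e/f](ρ[f/c](T))) → 3
  σ[a>6]((R ⋈[a=b] ρ[e/f](ρ[f/c](T)))) → 2
  γ[a; MAX(e)→d](σ[a>6]((R ⋈[a=b] ρ[e/f](ρ[f/c](T))))) → 1
  R → 3
  ρ[b/f](R) → 3
  ρ[d/b](ρ[b/f](R)) → 3
  π[a,d](ρ[d/b](ρ[b/f](R))) → 3
  (γ[a; MAX(e)→d](σ[a>6]((R ⋈[a=b] ρ[e/f](ρ[f/c](T))))) − π[a,d](ρ[d/b](ρ[b/f](R)))) → 1
  σ[d<7]((γ[a; MAX(e)→d](σ[a>6]((R ⋈[a=b] ρ[e/f](ρ[f/c](T))))) − π[a,d](ρ[d/b](ρ[b/f](R))))) → 1

== RESULT ==
a | d
8 | 4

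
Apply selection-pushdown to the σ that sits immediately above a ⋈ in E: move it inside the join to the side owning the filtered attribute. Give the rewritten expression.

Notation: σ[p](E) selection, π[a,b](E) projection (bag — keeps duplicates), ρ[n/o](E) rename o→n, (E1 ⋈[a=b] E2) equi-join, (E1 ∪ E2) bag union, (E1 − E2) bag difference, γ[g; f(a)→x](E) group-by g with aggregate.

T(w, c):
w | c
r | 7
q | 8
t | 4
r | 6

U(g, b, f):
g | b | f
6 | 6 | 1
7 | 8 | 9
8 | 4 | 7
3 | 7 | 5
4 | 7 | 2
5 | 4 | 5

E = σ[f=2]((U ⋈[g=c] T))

σ filters on f, owned by the left side.
E' = (σ[f=2](U) ⋈[g=c] T)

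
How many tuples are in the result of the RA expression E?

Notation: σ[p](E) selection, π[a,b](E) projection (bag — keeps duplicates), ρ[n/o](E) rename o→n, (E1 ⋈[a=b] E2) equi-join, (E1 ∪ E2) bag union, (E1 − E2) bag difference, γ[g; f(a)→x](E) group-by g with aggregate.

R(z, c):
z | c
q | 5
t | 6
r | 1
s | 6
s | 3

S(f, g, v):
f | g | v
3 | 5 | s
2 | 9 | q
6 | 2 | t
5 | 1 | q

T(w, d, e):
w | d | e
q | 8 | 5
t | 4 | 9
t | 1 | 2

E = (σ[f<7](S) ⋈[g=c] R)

Row counts bottom-up:
  S → 4
  σ[f<7](S) → 4
  R → 5
  (σ[f<7](S) ⋈[g=c] R) → 2

|E| = 2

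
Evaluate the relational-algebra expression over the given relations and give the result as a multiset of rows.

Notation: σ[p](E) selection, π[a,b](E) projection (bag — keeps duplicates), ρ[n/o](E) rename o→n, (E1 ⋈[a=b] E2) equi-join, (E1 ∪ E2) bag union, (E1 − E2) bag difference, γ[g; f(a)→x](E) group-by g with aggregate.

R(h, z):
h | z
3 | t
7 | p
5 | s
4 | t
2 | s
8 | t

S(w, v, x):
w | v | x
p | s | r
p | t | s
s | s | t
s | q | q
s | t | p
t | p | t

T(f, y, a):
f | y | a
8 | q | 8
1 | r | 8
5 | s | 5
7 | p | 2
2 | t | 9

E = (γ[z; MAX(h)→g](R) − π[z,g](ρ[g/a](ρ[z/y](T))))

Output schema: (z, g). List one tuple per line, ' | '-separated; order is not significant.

Per-node cardinality:
  R → 6
  γ[z; MAX(h)→g](R) → 3
  T → 5
  ρ[z/y](T) → 5
  ρ[g/a](ρ[z/y](T)) → 5
  π[z,g](ρ[g/a](ρ[z/y](T))) → 5
  (γ[z; MAX(h)→g](R) − π[z,g](ρ[g/a](ρ[z/y](T)))) → 2

== RESULT ==
z | g
p | 7
t | 8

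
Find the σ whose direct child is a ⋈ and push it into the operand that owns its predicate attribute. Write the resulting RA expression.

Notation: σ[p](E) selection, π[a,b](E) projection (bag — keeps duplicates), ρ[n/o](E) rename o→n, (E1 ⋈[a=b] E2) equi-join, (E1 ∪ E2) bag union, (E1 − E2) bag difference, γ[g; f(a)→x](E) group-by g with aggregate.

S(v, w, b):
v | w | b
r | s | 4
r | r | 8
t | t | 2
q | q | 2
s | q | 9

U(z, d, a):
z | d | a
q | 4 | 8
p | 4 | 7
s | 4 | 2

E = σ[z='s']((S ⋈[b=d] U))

σ filters on z, owned by the right side.
E' = (S ⋈[b=d] σ[z='s'](U))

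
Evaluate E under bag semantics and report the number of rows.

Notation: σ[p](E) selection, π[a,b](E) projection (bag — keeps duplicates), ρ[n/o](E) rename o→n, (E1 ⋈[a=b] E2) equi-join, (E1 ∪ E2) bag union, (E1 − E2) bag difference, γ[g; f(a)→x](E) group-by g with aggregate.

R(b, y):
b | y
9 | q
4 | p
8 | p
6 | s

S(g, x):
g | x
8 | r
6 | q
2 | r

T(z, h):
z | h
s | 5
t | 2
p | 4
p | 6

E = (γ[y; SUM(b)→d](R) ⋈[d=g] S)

Subexpression sizes:
  R → 4
  γ[y; SUM(b)→d](R) → 3
  S → 3
  (γ[y; SUM(b)→d](R) ⋈[d=g] S) → 1

|E| = 1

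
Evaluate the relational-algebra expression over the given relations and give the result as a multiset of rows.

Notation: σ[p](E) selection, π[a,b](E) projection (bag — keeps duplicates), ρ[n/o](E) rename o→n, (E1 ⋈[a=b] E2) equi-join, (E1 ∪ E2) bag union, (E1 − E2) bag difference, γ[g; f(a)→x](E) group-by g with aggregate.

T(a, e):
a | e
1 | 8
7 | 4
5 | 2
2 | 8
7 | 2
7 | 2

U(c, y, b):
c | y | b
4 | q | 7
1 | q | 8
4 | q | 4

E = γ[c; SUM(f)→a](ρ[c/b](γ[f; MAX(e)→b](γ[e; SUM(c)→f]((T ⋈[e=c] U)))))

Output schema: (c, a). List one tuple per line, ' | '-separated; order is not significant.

Per-node cardinality:
  T → 6
  U → 3
  (T ⋈[e=c] U) → 2
  γ[e; SUM(c)→f]((T ⋈[e=c] U)) → 1
  γ[f; MAX(e)→b](γ[e; SUM(c)→f]((T ⋈[e=c] U))) → 1
  ρ[c/b](γ[f; MAX(e)→b](γ[e; SUM(c)→f]((T ⋈[e=c] U)))) → 1
  γ[c; SUM(f)→a](ρ[c/b](γ[f; MAX(e)→b](γ[e; SUM(c)→f]((T ⋈[e=c] U))))) → 1

== RESULT ==
c | a
4 | 8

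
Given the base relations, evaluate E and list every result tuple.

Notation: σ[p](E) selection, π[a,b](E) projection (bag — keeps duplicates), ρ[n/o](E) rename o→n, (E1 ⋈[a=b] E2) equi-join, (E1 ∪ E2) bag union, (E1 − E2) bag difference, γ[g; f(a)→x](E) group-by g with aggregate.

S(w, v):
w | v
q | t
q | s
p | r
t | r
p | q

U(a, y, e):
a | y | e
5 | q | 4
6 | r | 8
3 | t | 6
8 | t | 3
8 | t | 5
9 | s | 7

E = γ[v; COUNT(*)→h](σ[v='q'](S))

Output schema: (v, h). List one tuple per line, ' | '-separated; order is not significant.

Row counts bottom-up:
  S → 5
  σ[v='q'](S) → 1
  γ[v; COUNT(*)→h](σ[v='q'](S)) → 1

== RESULT ==
v | h
q | 1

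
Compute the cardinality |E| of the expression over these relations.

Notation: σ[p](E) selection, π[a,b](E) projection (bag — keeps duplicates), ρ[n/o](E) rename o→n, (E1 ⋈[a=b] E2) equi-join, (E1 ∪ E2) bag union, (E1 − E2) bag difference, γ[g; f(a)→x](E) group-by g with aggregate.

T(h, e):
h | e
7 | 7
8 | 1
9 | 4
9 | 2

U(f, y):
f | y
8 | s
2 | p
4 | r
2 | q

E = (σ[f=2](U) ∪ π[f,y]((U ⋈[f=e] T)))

Stepwise |·|:
  U → 4
  σ[f=2](U) → 2
  U → 4
  T → 4
  (U ⋈[f=e] T) → 3
  π[f,y]((U ⋈[f=e] T)) → 3
  (σ[f=2](U) ∪ π[f,y]((U ⋈[f=e] T))) → 5

|E| = 5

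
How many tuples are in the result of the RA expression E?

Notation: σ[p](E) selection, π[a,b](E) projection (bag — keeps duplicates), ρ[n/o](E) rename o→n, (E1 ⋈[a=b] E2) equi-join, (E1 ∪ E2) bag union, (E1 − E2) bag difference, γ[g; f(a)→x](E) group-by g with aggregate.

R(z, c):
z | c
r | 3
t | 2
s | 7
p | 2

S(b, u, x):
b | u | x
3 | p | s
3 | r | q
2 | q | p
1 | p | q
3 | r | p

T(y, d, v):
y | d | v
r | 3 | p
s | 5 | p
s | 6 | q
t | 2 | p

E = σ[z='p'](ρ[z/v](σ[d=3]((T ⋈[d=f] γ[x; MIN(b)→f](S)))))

Per-node cardinality:
  T → 4
  S → 5
  γ[x; MIN(b)→f](S) → 3
  (T ⋈[d=f] γ[x; MIN(b)→f](S)) → 2
  σ[d=3]((T ⋈[d=f] γ[x; MIN(b)→f](S))) → 1
  ρ[z/v](σ[d=3]((T ⋈[d=f] γ[x; MIN(b)→f](S)))) → 1
  σ[z='p'](ρ[z/v](σ[d=3]((T ⋈[d=f] γ[x; MIN(b)→f](S))))) → 1

|E| = 1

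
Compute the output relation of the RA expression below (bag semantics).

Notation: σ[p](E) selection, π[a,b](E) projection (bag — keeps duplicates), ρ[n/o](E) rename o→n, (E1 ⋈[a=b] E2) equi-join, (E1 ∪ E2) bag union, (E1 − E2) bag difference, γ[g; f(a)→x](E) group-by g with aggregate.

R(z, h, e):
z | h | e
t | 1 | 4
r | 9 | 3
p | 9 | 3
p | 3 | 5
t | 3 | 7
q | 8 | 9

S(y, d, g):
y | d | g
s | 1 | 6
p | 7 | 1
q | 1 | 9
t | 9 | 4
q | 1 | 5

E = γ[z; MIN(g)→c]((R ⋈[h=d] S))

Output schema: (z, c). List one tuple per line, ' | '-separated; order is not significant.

Per-node cardinality:
  R → 6
  S → 5
  (R ⋈[h=d] S) → 5
  γ[z; MIN(g)→c]((R ⋈[h=d] S)) → 3

== RESULT ==
z | c
p | 4
r | 4
t | 5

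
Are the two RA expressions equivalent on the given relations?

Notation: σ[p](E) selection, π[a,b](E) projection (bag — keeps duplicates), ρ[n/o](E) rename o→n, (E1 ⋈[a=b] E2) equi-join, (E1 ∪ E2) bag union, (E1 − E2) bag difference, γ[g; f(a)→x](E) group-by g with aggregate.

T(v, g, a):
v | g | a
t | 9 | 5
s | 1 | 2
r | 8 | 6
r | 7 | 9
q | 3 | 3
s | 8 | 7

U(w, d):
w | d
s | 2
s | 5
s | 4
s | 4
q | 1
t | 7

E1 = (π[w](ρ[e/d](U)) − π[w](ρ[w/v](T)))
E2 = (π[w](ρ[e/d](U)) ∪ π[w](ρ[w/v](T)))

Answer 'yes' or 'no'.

E1 per-node cardinality:
  U → 6
  ρ[e/d](U) → 6
  π[w](ρ[e/d](U)) → 6
  T → 6
  ρ[w/v](T) → 6
  π[w](ρ[w/v](T)) → 6
  (π[w](ρ[e/d](U)) − π[w](ρ[w/v](T))) → 2
E2 per-node cardinality:
  U → 6
  ρ[e/d](U) → 6
  π[w](ρ[e/d](U)) → 6
  T → 6
  ρ[w/v](T) → 6
  π[w](ρ[w/v](T)) → 6
  (π[w](ρ[e/d](U)) ∪ π[w](ρ[w/v](T))) → 12

E1 result:
w
s
s
E2 result:
w
q
q
r
r
s
s
s
s
s
s
t
t
Witness: ('q',) appears 0× in E1 but 2× in E2.

no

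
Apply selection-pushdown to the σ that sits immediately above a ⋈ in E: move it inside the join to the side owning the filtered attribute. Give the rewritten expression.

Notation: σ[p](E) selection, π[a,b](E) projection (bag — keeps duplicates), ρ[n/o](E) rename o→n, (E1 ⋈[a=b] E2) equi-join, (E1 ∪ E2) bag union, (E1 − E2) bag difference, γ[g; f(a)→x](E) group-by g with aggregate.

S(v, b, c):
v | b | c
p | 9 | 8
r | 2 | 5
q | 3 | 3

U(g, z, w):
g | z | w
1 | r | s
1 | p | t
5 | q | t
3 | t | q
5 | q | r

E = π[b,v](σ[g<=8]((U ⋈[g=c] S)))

σ filters on g, owned by the left side.
E' = π[b,v]((σ[g<=8](U) ⋈[g=c] S))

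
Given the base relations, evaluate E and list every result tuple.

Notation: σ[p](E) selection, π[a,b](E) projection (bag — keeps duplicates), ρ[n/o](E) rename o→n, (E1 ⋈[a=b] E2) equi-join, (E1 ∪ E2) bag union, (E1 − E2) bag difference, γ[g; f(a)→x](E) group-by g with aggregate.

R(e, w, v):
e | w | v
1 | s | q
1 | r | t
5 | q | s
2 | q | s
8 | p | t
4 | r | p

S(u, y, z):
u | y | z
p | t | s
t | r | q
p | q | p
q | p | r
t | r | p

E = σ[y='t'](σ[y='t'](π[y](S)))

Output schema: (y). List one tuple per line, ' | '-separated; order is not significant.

Subexpression sizes:
  S → 5
  π[y](S) → 5
  σ[y='t'](π[y](S)) → 1
  σ[y='t'](σ[y='t'](π[y](S))) → 1

== RESULT ==
y
t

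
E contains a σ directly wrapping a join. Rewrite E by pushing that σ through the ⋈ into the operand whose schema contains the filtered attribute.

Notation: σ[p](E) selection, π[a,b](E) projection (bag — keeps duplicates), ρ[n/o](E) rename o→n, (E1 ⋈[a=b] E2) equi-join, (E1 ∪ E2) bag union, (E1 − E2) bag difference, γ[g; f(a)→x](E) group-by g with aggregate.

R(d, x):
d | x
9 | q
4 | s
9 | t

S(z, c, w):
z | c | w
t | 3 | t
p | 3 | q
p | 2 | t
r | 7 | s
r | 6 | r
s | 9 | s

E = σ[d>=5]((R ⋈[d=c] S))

σ filters on d, owned by the left side.
E' = (σ[d>=5](R) ⋈[d=c] S)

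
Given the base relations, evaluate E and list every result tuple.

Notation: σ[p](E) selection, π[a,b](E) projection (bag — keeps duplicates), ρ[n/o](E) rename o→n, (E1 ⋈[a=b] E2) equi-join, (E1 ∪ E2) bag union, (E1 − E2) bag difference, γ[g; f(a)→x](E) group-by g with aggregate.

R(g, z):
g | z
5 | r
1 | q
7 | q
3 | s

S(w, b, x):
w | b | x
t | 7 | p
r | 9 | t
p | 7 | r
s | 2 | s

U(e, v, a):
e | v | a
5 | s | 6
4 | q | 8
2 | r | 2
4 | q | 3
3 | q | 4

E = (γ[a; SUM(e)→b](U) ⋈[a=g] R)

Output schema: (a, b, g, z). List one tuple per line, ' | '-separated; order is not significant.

Per-node cardinality:
  U → 5
  γ[a; SUM(e)→b](U) → 5
  R → 4
  (γ[a; SUM(e)→b](U) ⋈[a=g] R) → 1

== RESULT ==
a | b | g | z
3 | 4 | 3 | s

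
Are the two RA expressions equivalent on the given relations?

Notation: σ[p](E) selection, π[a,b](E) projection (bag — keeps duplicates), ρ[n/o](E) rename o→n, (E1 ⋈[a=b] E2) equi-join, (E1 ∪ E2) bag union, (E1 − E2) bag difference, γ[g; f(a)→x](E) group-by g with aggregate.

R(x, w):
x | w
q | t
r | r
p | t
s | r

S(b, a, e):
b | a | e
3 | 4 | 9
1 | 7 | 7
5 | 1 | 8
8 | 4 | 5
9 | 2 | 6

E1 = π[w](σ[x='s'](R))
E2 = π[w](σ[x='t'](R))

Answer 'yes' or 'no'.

E1 subexpression sizes:
  R → 4
  σ[x='s'](R) → 1
  π[w](σ[x='s'](R)) → 1
E2 subexpression sizes:
  R → 4
  σ[x='t'](R) → 0
  π[w](σ[x='t'](R)) → 0

E1 result:
w
r
E2 result:
w
(0 rows)
Witness: ('r',) appears 1× in E1 but 0× in E2.

no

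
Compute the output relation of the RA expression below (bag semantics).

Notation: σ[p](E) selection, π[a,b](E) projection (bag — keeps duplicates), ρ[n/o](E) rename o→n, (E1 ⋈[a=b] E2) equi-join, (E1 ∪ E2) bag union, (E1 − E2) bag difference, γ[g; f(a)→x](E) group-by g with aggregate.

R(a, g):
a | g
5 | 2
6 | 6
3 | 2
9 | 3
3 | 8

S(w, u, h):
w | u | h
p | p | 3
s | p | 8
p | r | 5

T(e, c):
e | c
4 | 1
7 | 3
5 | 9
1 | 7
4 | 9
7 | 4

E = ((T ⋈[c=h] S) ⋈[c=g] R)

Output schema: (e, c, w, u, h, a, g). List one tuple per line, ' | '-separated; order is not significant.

Stepwise |·|:
  T → 6
  S → 3
  (T ⋈[c=h] S) → 1
  R → 5
  ((T ⋈[c=h] S) ⋈[c=g] R) → 1

== RESULT ==
e | c | w | u | h | a | g
7 | 3 | p | p | 3 | 9 | 3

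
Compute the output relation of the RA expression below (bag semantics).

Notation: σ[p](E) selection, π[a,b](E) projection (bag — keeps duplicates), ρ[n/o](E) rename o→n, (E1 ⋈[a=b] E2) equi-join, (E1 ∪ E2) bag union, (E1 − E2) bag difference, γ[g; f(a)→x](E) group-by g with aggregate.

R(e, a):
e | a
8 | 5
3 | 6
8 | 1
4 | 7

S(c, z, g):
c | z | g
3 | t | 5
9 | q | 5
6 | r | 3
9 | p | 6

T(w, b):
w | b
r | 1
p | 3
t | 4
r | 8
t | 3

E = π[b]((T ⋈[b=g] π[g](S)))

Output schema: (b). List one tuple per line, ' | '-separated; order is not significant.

Row counts bottom-up:
  T → 5
  S → 4
  π[g](S) → 4
  (T ⋈[b=g] π[g](S)) → 2
  π[b]((T ⋈[b=g] π[g](S))) → 2

== RESULT ==
b
3
3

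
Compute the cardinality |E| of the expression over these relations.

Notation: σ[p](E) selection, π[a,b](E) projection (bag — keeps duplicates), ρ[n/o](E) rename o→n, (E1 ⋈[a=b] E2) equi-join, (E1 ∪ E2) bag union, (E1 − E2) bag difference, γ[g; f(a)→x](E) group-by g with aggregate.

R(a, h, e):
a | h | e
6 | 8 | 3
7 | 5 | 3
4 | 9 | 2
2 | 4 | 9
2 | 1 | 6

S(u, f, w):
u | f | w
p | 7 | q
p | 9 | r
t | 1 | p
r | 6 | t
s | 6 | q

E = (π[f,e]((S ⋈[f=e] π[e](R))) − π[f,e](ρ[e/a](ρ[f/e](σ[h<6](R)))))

Stepwise |·|:
  S → 5
  R → 5
  π[e](R) → 5
  (S ⋈[f=e] π[e](R)) → 3
  π[f,e]((S ⋈[f=e] π[e](R))) → 3
  R → 5
  σ[h<6](R) → 3
  ρ[f/e](σ[h<6](R)) → 3
  ρ[e/a](ρ[f/e](σ[h<6](R))) → 3
  π[f,e](ρ[e/a](ρ[f/e](σ[h<6](R)))) → 3
  (π[f,e]((S ⋈[f=e] π[e](R))) − π[f,e](ρ[e/a](ρ[f/e](σ[h<6](R))))) → 3

|E| = 3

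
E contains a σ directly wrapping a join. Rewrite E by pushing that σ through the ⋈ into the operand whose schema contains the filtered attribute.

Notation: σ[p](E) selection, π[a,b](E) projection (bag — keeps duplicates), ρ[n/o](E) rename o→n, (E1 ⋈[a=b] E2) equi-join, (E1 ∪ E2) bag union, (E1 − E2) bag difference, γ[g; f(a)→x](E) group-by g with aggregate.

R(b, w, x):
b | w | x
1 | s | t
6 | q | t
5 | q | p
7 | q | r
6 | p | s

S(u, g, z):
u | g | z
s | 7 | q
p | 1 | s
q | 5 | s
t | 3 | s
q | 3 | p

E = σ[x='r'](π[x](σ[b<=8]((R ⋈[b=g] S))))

σ filters on b, owned by the left side.
E' = σ[x='r'](π[x]((σ[b<=8](R) ⋈[b=g] S)))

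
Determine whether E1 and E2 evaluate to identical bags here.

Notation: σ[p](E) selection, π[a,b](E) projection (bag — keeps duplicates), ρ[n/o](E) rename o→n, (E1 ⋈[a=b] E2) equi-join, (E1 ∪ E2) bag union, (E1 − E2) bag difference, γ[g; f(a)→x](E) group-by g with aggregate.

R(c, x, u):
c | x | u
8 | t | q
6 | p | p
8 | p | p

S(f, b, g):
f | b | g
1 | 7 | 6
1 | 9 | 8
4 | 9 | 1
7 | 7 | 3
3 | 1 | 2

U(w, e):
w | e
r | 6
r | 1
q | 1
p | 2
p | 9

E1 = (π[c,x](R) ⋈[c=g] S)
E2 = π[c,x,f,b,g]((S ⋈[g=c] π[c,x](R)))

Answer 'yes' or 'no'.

E1 per-node cardinality:
  R → 3
  π[c,x](R) → 3
  S → 5
  (π[c,x](R) ⋈[c=g] S) → 3
E2 per-node cardinality:
  S → 5
  R → 3
  π[c,x](R) → 3
  (S ⋈[g=c] π[c,x](R)) → 3
  π[c,x,f,b,g]((S ⋈[g=c] π[c,x](R))) → 3

E1 and E2 produce the same multiset:
c | x | f | b | g
6 | p | 1 | 7 | 6
8 | p | 1 | 9 | 8
8 | t | 1 | 9 | 8

yes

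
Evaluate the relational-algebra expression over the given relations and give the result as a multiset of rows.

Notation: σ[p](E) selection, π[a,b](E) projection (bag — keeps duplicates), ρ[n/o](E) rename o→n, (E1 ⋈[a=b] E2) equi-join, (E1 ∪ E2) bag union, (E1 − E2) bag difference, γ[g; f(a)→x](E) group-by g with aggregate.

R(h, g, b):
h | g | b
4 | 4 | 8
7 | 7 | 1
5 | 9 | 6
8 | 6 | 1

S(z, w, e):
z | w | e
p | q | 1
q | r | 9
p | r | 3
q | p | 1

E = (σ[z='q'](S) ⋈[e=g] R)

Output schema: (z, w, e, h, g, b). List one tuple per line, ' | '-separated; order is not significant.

Row counts bottom-up:
  S → 4
  σ[z='q'](S) → 2
  R → 4
  (σ[z='q'](S) ⋈[e=g] R) → 1

== RESULT ==
z | w | e | h | g | b
q | r | 9 | 5 | 9 | 6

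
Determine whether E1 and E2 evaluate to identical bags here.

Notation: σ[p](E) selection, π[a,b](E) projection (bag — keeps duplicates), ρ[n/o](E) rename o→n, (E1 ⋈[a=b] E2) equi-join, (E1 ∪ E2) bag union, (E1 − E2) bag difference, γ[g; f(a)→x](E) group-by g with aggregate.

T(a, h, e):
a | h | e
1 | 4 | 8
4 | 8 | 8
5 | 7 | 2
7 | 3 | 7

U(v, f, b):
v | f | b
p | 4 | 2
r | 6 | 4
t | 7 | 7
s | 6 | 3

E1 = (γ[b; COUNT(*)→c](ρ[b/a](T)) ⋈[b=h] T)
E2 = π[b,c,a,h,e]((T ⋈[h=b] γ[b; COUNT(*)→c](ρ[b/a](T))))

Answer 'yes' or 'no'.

E1 stepwise |·|:
  T → 4
  ρ[b/a](T) → 4
  γ[b; COUNT(*)→c](ρ[b/a](T)) → 4
  T → 4
  (γ[b; COUNT(*)→c](ρ[b/a](T)) ⋈[b=h] T) → 2
E2 stepwise |·|:
  T → 4
  T → 4
  ρ[b/a](T) → 4
  γ[b; COUNT(*)→c](ρ[b/a](T)) → 4
  (T ⋈[h=b] γ[b; COUNT(*)→c](ρ[b/a](T))) → 2
  π[b,c,a,h,e]((T ⋈[h=b] γ[b; COUNT(*)→c](ρ[b/a](T)))) → 2

E1 and E2 produce the same multiset:
b | c | a | h | e
4 | 1 | 1 | 4 | 8
7 | 1 | 5 | 7 | 2

yes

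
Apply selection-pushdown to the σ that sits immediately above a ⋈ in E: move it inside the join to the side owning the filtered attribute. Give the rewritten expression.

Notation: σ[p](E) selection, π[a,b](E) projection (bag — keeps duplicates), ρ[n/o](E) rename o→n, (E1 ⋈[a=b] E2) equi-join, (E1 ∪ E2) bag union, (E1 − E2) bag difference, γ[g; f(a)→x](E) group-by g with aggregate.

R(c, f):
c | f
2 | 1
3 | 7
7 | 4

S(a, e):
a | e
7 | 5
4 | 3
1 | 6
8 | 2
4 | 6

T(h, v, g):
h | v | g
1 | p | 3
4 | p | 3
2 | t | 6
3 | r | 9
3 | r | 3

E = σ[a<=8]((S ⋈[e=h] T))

σ filters on a, owned by the left side.
E' = (σ[a<=8](S) ⋈[e=h] T)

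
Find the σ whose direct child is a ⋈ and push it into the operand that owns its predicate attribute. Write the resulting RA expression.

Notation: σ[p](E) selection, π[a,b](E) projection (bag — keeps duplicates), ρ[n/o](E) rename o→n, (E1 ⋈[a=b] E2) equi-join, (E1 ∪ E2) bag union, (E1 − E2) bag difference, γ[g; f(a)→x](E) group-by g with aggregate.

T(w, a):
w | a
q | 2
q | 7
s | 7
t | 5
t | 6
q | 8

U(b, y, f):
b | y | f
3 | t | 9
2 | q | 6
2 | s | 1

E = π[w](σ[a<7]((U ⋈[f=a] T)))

σ filters on a, owned by the right side.
E' = π[w]((U ⋈[f=a] σ[a<7](T)))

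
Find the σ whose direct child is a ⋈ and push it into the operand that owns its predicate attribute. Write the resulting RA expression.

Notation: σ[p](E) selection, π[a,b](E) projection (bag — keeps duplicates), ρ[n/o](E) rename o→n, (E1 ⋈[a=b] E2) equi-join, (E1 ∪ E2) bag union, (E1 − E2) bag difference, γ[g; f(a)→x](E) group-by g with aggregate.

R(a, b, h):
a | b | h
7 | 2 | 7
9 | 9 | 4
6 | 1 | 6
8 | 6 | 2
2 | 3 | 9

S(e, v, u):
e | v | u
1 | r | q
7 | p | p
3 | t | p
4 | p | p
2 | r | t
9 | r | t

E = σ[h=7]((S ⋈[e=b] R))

σ filters on h, owned by the right side.
E' = (S ⋈[e=b] σ[h=7](R))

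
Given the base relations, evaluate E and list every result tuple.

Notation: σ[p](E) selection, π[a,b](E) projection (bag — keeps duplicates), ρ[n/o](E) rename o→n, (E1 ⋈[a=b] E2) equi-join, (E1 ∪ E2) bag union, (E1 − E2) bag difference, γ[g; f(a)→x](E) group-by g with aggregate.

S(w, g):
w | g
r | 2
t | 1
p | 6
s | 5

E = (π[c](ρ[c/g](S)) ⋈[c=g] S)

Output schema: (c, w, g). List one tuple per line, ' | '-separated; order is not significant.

Subexpression sizes:
  S → 4
  ρ[c/g](S) → 4
  π[c](ρ[c/g](S)) → 4
  S → 4
  (π[c](ρ[c/g](S)) ⋈[c=g] S) → 4

== RESULT ==
c | w | g
1 | t | 1
2 | r | 2
5 | s | 5
6 | p | 6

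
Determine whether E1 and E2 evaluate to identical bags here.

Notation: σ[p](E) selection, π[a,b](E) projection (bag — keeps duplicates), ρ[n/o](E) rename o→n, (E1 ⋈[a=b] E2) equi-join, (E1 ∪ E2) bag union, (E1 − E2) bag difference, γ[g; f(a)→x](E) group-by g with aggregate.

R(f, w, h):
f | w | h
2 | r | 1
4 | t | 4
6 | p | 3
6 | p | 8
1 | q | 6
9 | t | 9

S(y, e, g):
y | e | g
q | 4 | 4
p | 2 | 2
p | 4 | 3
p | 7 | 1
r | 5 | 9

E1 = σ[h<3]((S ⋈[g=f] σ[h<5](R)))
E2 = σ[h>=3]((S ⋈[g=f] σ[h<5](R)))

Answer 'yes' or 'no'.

E1 stepwise |·|:
  S → 5
  R → 6
  σ[h<5](R) → 3
  (S ⋈[g=f] σ[h<5](R)) → 2
  σ[h<3]((S ⋈[g=f] σ[h<5](R))) → 1
E2 stepwise |·|:
  S → 5
  R → 6
  σ[h<5](R) → 3
  (S ⋈[g=f] σ[h<5](R)) → 2
  σ[h>=3]((S ⋈[g=f] σ[h<5](R))) → 1

E1 result:
y | e | g | f | w | h
p | 2 | 2 | 2 | r | 1
E2 result:
y | e | g | f | w | h
q | 4 | 4 | 4 | t | 4
Witness: ('p', 2, 2, 2, 'r', 1) appears 1× in E1 but 0× in E2.

no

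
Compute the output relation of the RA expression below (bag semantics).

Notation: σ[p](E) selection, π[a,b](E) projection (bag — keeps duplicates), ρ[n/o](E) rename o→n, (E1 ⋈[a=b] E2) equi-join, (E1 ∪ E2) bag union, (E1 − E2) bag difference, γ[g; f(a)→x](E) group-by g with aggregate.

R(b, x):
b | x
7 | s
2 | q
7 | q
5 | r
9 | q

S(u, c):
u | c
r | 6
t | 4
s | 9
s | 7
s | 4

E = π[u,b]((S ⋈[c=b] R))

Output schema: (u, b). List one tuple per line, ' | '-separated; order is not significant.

Stepwise |·|:
  S → 5
  R → 5
  (S ⋈[c=b] R) → 3
  π[u,b]((S ⋈[c=b] R)) → 3

== RESULT ==
u | b
s | 7
s | 7
s | 9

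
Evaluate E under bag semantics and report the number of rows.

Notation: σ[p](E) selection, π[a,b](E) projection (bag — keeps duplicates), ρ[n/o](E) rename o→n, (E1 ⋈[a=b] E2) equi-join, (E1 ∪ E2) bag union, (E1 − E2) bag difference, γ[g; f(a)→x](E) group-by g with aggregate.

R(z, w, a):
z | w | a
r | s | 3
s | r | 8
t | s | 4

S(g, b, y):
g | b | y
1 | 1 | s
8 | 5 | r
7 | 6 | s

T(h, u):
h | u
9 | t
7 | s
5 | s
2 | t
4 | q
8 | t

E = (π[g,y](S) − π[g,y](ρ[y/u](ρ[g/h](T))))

Stepwise |·|:
  S → 3
  π[g,y](S) → 3
  T → 6
  ρ[g/h](T) → 6
  ρ[y/u](ρ[g/h](T)) → 6
  π[g,y](ρ[y/u](ρ[g/h](T))) → 6
  (π[g,y](S) − π[g,y](ρ[y/u](ρ[g/h](T)))) → 2

|E| = 2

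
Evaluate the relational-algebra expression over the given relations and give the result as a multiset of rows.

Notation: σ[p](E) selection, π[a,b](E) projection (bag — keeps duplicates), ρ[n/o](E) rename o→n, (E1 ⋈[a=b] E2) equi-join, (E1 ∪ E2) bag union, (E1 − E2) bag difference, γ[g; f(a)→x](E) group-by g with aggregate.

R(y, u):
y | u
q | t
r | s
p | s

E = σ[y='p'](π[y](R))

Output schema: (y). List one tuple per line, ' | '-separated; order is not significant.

Stepwise |·|:
  R → 3
  π[y](R) → 3
  σ[y='p'](π[y](R)) → 1

== RESULT ==
y
p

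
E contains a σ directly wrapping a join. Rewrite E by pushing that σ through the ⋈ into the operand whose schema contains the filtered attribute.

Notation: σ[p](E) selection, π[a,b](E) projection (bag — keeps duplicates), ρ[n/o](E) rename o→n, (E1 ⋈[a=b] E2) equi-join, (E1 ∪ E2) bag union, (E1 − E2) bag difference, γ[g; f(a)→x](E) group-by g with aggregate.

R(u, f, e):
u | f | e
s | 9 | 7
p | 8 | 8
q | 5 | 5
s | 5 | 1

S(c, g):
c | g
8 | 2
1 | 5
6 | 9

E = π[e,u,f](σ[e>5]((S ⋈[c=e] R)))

σ filters on e, owned by the right side.
E' = π[e,u,f]((S ⋈[c=e] σ[e>5](R)))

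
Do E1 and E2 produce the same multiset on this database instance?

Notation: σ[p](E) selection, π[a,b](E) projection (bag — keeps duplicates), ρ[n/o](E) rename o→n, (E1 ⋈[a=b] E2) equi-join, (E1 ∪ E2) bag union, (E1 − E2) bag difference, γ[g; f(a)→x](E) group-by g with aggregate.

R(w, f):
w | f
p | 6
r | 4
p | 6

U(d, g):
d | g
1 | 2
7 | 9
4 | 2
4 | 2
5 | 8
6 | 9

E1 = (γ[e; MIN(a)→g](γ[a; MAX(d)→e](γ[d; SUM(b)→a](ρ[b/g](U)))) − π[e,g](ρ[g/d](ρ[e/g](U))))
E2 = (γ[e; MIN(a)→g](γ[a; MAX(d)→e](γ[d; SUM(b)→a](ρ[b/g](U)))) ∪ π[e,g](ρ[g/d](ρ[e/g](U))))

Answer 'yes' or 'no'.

E1 stepwise |·|:
  U → 6
  ρ[b/g](U) → 6
  γ[d; SUM(b)→a](ρ[b/g](U)) → 5
  γ[a; MAX(d)→e](γ[d; SUM(b)→a](ρ[b/g](U))) → 4
  γ[e; MIN(a)→g](γ[a; MAX(d)→e](γ[d; SUM(b)→a](ρ[b/g](U)))) → 4
  U → 6
  ρ[e/g](U) → 6
  ρ[g/d](ρ[e/g](U)) → 6
  π[e,g](ρ[g/d](ρ[e/g](U))) → 6
  (γ[e; MIN(a)→g](γ[a; MAX(d)→e](γ[d; SUM(b)→a](ρ[b/g](U)))) − π[e,g](ρ[g/d](ρ[e/g](U)))) → 4
E2 stepwise |·|:
  U → 6
  ρ[b/g](U) → 6
  γ[d; SUM(b)→a](ρ[b/g](U)) → 5
  γ[a; MAX(d)→e](γ[d; SUM(b)→a](ρ[b/g](U))) → 4
  γ[e; MIN(a)→g](γ[a; MAX(d)→e](γ[d; SUM(b)→a](ρ[b/g](U)))) → 4
  U → 6
  ρ[e/g](U) → 6
  ρ[g/d](ρ[e/g](U)) → 6
  π[e,g](ρ[g/d](ρ[e/g](U))) → 6
  (γ[e; MIN(a)→g](γ[a; MAX(d)→e](γ[d; SUM(b)→a](ρ[b/g](U)))) ∪ π[e,g](ρ[g/d](ρ[e/g](U)))) → 10

E1 result:
e | g
1 | 2
4 | 4
5 | 8
7 | 9
E2 result:
e | g
1 | 2
2 | 1
2 | 4
2 | 4
4 | 4
5 | 8
7 | 9
8 | 5
9 | 6
9 | 7
Witness: (2, 4) appears 0× in E1 but 2× in E2.

no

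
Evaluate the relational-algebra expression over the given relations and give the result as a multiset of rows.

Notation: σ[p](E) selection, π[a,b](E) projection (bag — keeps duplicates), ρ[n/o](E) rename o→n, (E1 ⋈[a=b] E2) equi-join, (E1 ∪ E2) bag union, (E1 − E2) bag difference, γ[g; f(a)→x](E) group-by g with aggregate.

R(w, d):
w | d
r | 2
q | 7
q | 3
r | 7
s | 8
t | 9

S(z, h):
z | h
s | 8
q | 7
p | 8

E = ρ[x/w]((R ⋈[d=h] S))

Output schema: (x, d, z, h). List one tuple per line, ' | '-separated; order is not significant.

Row counts bottom-up:
  R → 6
  S → 3
  (R ⋈[d=h] S) → 4
  ρ[x/w]((R ⋈[d=h] S)) → 4

== RESULT ==
x | d | z | h
q | 7 | q | 7
r | 7 | q | 7
s | 8 | p | 8
s | 8 | s | 8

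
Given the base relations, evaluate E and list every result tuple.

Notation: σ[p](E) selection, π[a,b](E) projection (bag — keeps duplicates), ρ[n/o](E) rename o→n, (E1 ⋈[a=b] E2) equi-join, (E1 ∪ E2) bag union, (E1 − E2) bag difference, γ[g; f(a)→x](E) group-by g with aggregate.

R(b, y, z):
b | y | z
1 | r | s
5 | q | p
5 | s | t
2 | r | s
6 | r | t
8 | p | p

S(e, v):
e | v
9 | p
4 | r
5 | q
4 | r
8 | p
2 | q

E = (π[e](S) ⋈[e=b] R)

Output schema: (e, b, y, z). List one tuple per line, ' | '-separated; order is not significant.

Subexpression sizes:
  S → 6
  π[e](S) → 6
  R → 6
  (π[e](S) ⋈[e=b] R) → 4

== RESULT ==
e | b | y | z
2 | 2 | r | s
5 | 5 | q | p
5 | 5 | s | t
8 | 8 | p | p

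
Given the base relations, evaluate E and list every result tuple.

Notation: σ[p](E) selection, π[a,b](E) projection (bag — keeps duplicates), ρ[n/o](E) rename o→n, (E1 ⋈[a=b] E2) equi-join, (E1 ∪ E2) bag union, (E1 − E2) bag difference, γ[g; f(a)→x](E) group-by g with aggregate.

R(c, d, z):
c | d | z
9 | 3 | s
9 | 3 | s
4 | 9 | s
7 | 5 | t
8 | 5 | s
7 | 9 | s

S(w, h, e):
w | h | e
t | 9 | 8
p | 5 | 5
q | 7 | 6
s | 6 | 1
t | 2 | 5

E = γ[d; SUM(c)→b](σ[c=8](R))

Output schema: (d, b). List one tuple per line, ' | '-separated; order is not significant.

Row counts bottom-up:
  R → 6
  σ[c=8](R) → 1
  γ[d; SUM(c)→b](σ[c=8](R)) → 1

== RESULT ==
d | b
5 | 8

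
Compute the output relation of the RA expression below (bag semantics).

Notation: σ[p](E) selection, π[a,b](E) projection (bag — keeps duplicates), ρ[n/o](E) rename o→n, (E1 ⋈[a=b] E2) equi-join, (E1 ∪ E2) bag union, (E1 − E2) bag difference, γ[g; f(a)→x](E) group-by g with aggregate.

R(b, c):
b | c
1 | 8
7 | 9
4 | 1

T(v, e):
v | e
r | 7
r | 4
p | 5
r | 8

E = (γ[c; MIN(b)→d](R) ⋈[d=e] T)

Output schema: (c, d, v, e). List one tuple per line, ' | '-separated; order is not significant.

Subexpression sizes:
  R → 3
  γ[c; MIN(b)→d](R) → 3
  T → 4
  (γ[c; MIN(b)→d](R) ⋈[d=e] T) → 2

== RESULT ==
c | d | v | e
1 | 4 | r | 4
9 | 7 | r | 7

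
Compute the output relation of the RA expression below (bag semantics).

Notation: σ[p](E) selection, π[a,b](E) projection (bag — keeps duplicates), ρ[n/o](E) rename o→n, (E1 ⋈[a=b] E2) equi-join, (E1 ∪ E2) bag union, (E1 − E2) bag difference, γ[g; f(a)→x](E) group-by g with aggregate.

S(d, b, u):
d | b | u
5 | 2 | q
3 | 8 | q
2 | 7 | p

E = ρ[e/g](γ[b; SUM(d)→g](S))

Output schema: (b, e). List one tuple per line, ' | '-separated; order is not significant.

Stepwise |·|:
  S → 3
  γ[b; SUM(d)→g](S) → 3
  ρ[e/g](γ[b; SUM(d)→g](S)) → 3

== RESULT ==
b | e
2 | 5
7 | 2
8 | 3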